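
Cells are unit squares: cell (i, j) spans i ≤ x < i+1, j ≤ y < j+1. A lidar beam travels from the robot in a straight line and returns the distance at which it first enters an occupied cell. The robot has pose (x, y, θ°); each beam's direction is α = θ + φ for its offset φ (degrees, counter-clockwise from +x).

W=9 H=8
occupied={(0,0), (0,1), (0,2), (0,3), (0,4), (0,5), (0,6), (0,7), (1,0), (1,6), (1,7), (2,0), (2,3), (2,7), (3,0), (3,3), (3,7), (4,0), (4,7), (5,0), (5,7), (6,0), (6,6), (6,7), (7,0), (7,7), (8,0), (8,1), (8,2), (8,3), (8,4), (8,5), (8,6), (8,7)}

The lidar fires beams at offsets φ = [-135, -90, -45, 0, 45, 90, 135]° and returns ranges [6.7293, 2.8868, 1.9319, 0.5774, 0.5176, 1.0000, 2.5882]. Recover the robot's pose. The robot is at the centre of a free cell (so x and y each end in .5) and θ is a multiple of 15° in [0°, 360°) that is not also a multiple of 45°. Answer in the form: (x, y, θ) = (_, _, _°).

(x, y, θ) = (7.5, 3.5, 330°)

The pose lattice has 38·16 = 608 candidates. Test each by forward raycasting.
  (2.5, 6.5, 240°): beam 1 = 0.5176 ≠ 6.7293 ✗
  (5.5, 3.5, 150°): beam 1 = 2.5882 ≠ 6.7293 ✗
  (2.5, 6.5, 285°): beam 1 = 0.5774 ≠ 6.7293 ✗
  …
  (7.5, 3.5, 330°): r_1=6.7293, r_2=2.8868, r_3=1.9319, r_4=0.5774, r_5=0.5176, r_6=1.0000, r_7=2.5882 — all match ✓
Only this pose fits every beam.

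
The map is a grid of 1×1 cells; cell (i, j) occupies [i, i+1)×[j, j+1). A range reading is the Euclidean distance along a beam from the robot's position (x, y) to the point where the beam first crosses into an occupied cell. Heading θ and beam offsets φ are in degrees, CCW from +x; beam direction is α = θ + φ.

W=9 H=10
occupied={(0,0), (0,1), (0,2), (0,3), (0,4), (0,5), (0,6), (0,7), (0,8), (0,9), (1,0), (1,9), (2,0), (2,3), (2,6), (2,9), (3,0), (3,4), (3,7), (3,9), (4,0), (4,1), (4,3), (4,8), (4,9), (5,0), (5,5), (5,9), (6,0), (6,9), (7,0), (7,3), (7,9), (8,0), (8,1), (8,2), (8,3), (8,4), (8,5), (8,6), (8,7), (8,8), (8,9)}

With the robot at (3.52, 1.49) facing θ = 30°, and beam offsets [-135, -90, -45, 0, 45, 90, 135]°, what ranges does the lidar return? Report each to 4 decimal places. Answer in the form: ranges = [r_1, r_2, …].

beam 1: φ=-135°, α=255°
  d=(-0.2588,-0.9659)  start (3,1)  tX=2.0091 tY=0.5073  stride 1/|dx|=3.8637 1/|dy|=1.0353
    cross y-line → (3,0), t=0.5073 (wall)
  → r_1 = 0.5073
beam 2: φ=-90°, α=300°
  d=(0.5000,-0.8660)  start (3,1)  tX=0.9600 tY=0.5658  stride 1/|dx|=2.0000 1/|dy|=1.1547
    cross y-line → (3,0), t=0.5658 (wall)
  → r_2 = 0.5658
beam 3: φ=-45°, α=345°
  d=(0.9659,-0.2588)  start (3,1)  tX=0.4969 tY=1.8932  stride 1/|dx|=1.0353 1/|dy|=3.8637
    cross x-line → (4,1), t=0.4969 (wall)
  → r_3 = 0.4969
beam 4: φ=0°, α=30°
  d=(0.8660,0.5000)  start (3,1)  tX=0.5543 tY=1.0200  stride 1/|dx|=1.1547 1/|dy|=2.0000
    cross x-line → (4,1), t=0.5543 (wall)
  → r_4 = 0.5543
beam 5: φ=45°, α=75°
  d=(0.2588,0.9659)  start (3,1)  tX=1.8546 tY=0.5280  stride 1/|dx|=3.8637 1/|dy|=1.0353
    cross y-line → (3,2), t=0.5280
    cross y-line → (3,3), t=1.5633
    cross x-line → (4,3), t=1.8546 (wall)
  → r_5 = 1.8546
beam 6: φ=90°, α=120°
  d=(-0.5000,0.8660)  start (3,1)  tX=1.0400 tY=0.5889  stride 1/|dx|=2.0000 1/|dy|=1.1547
    cross y-line → (3,2), t=0.5889
    cross x-line → (2,2), t=1.0400
    cross y-line → (2,3), t=1.7436 (wall)
  → r_6 = 1.7436
beam 7: φ=135°, α=165°
  d=(-0.9659,0.2588)  start (3,1)  tX=0.5383 tY=1.9705  stride 1/|dx|=1.0353 1/|dy|=3.8637
    cross x-line → (2,1), t=0.5383
    cross x-line → (1,1), t=1.5736
    cross y-line → (1,2), t=1.9705
    cross x-line → (0,2), t=2.6089 (wall)
  → r_7 = 2.6089

ranges = [0.5073, 0.5658, 0.4969, 0.5543, 1.8546, 1.7436, 2.6089]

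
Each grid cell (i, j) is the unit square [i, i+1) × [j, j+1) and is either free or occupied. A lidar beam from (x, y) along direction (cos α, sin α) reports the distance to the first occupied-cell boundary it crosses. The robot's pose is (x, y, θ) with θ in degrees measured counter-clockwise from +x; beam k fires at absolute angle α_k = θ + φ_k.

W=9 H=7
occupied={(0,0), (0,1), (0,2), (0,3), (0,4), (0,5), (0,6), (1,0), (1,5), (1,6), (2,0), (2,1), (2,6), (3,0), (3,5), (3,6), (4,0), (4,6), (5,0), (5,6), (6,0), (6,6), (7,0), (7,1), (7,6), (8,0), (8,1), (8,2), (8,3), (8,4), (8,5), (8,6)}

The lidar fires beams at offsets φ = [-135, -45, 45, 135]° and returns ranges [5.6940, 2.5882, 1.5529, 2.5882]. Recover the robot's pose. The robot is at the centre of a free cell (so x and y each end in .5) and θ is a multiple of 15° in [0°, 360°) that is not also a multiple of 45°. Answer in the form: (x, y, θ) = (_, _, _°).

The pose lattice has 31·16 = 496 candidates. Test each by forward raycasting.
  (1.5, 1.5, 300°): beam 1 = 0.5176 ≠ 5.6940 ✗
  (5.5, 1.5, 195°): beam 1 = 5.0000 ≠ 5.6940 ✗
  (2.5, 3.5, 75°): beam 1 = 2.8868 ≠ 5.6940 ✗
  …
  (6.5, 3.5, 300°): r_1=5.6940, r_2=2.5882, r_3=1.5529, r_4=2.5882 — all match ✓
Unique over the lattice → pose = (6.5, 3.5, 300°).

(x, y, θ) = (6.5, 3.5, 300°)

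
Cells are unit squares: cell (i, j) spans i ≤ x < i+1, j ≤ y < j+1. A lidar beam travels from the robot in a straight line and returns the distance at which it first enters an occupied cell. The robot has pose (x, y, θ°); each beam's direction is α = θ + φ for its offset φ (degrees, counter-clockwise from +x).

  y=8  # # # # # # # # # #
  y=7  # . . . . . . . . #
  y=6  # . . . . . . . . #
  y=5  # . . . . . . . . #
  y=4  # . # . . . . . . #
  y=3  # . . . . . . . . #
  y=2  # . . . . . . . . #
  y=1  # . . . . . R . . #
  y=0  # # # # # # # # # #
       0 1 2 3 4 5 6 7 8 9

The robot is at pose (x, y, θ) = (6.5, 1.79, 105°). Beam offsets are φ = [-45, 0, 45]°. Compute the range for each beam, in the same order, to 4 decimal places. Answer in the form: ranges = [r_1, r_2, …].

beam 1: φ=-45°, α=60°
  dir = (cos 60°, sin 60°) = (0.5000, 0.8660); from cell (6,1)
  next x-line at t=1.0000, next y-line at t=0.2425; Δt_x=2.0000, Δt_y=1.1547
    y: enter (6,2) at t=0.2425
    x: enter (7,2) at t=1.0000
    y: enter (7,3) at t=1.3972
    y: enter (7,4) at t=2.5519
    x: enter (8,4) at t=3.0000
    y: enter (8,5) at t=3.7066
    y: enter (8,6) at t=4.8613
    x: enter (9,6) at t=5.0000 ← occupied
  → r_1 = 5.0000
beam 2: φ=0°, α=105°
  dir = (cos 105°, sin 105°) = (-0.2588, 0.9659); from cell (6,1)
  next x-line at t=1.9319, next y-line at t=0.2174; Δt_x=3.8637, Δt_y=1.0353
    y: enter (6,2) at t=0.2174
    y: enter (6,3) at t=1.2527
    x: enter (5,3) at t=1.9319
    y: enter (5,4) at t=2.2880
    y: enter (5,5) at t=3.3232
    y: enter (5,6) at t=4.3585
    y: enter (5,7) at t=5.3938
    x: enter (4,7) at t=5.7956
    y: enter (4,8) at t=6.4291 ← occupied
  → r_2 = 6.4291
beam 3: φ=45°, α=150°
  dir = (cos 150°, sin 150°) = (-0.8660, 0.5000); from cell (6,1)
  next x-line at t=0.5774, next y-line at t=0.4200; Δt_x=1.1547, Δt_y=2.0000
    y: enter (6,2) at t=0.4200
    x: enter (5,2) at t=0.5774
    x: enter (4,2) at t=1.7321
    y: enter (4,3) at t=2.4200
    x: enter (3,3) at t=2.8868
    x: enter (2,3) at t=4.0415
    y: enter (2,4) at t=4.4200 ← occupied
  → r_3 = 4.4200

ranges = [5.0000, 6.4291, 4.4200]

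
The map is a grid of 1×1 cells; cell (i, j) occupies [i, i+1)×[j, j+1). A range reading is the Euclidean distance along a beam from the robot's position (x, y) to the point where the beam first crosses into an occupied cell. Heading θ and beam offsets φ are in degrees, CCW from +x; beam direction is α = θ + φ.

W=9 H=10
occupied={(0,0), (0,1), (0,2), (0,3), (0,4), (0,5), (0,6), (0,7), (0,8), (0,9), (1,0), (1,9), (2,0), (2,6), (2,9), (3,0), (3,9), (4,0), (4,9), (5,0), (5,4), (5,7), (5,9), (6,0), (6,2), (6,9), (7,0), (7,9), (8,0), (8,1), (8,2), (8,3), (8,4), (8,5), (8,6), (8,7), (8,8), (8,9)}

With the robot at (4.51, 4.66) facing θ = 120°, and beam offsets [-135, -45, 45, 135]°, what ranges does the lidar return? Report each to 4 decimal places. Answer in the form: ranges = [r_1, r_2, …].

ranges = [0.5073, 2.4225, 3.6338, 3.7891]

beam 1: φ=-135°, α=345°
  cosα=0.9659 sinα=-0.2588 | (4,4) | tMaxX 0.5073 tMaxY 2.5500 | tΔX 1.0353 tΔY 3.8637
    t=0.5073 [x] (5,4) — stop
  → r_1 = 0.5073
beam 2: φ=-45°, α=75°
  cosα=0.2588 sinα=0.9659 | (4,4) | tMaxX 1.8932 tMaxY 0.3520 | tΔX 3.8637 tΔY 1.0353
    t=0.3520 [y] (4,5)
    t=1.3873 [y] (4,6)
    t=1.8932 [x] (5,6)
    t=2.4225 [y] (5,7) — stop
  → r_2 = 2.4225
beam 3: φ=45°, α=165°
  cosα=-0.9659 sinα=0.2588 | (4,4) | tMaxX 0.5280 tMaxY 1.3137 | tΔX 1.0353 tΔY 3.8637
    t=0.5280 [x] (3,4)
    t=1.3137 [y] (3,5)
    t=1.5633 [x] (2,5)
    t=2.5985 [x] (1,5)
    t=3.6338 [x] (0,5) — stop
  → r_3 = 3.6338
beam 4: φ=135°, α=255°
  cosα=-0.2588 sinα=-0.9659 | (4,4) | tMaxX 1.9705 tMaxY 0.6833 | tΔX 3.8637 tΔY 1.0353
    t=0.6833 [y] (4,3)
    t=1.7186 [y] (4,2)
    t=1.9705 [x] (3,2)
    t=2.7538 [y] (3,1)
    t=3.7891 [y] (3,0) — stop
  → r_4 = 3.7891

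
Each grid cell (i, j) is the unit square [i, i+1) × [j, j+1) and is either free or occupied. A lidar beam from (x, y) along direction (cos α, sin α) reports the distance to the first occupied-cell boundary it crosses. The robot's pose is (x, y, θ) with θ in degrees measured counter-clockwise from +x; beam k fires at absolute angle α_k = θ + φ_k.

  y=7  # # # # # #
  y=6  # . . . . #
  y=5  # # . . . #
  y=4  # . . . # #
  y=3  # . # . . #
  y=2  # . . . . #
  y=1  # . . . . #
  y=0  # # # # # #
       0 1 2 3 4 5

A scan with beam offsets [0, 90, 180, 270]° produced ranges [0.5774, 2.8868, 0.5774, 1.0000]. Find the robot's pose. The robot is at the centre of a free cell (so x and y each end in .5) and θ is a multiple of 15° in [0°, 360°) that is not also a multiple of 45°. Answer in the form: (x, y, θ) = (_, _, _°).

(x, y, θ) = (1.5, 3.5, 210°)

Candidates: 21 free-cell centres × 16 headings = 336 poses. Raycast each; keep the one whose scan matches to 4 dp.
  (2.5, 6.5, 60°): beam 2 = 1.0000 ≠ 2.8868 ✗
  (2.5, 2.5, 75°): beam 1 = 0.5176 ≠ 0.5774 ✗
  (1.5, 4.5, 345°): beam 1 = 3.6235 ≠ 0.5774 ✗
  (1.5, 6.5, 75°): beam 1 = 0.5176 ≠ 0.5774 ✗
  …
  (1.5, 3.5, 210°): r_1=0.5774, r_2=2.8868, r_3=0.5774, r_4=1.0000 — all match ✓
No second candidate reproduces the full scan.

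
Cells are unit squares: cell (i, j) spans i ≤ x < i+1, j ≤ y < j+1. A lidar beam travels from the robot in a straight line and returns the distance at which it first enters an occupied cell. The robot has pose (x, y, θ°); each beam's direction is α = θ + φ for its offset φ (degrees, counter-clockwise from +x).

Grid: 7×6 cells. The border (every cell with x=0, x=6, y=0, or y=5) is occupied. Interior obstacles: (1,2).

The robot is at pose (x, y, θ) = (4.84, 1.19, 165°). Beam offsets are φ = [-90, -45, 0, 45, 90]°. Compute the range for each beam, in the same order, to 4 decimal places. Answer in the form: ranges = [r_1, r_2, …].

ranges = [3.9444, 4.3994, 3.1296, 0.3800, 0.1967]

beam 1: φ=-90°, α=75°
  d=(0.2588,0.9659)  start (4,1)  tX=0.6182 tY=0.8386  stride 1/|dx|=3.8637 1/|dy|=1.0353
    cross x-line → (5,1), t=0.6182
    cross y-line → (5,2), t=0.8386
    cross y-line → (5,3), t=1.8738
    cross y-line → (5,4), t=2.9091
    cross y-line → (5,5), t=3.9444 (wall)
  → r_1 = 3.9444
beam 2: φ=-45°, α=120°
  d=(-0.5000,0.8660)  start (4,1)  tX=1.6800 tY=0.9353  stride 1/|dx|=2.0000 1/|dy|=1.1547
    cross y-line → (4,2), t=0.9353
    cross x-line → (3,2), t=1.6800
    cross y-line → (3,3), t=2.0900
    cross y-line → (3,4), t=3.2447
    cross x-line → (2,4), t=3.6800
    cross y-line → (2,5), t=4.3994 (wall)
  → r_2 = 4.3994
beam 3: φ=0°, α=165°
  d=(-0.9659,0.2588)  start (4,1)  tX=0.8696 tY=3.1296  stride 1/|dx|=1.0353 1/|dy|=3.8637
    cross x-line → (3,1), t=0.8696
    cross x-line → (2,1), t=1.9049
    cross x-line → (1,1), t=2.9402
    cross y-line → (1,2), t=3.1296 (wall)
  → r_3 = 3.1296
beam 4: φ=45°, α=210°
  d=(-0.8660,-0.5000)  start (4,1)  tX=0.9699 tY=0.3800  stride 1/|dx|=1.1547 1/|dy|=2.0000
    cross y-line → (4,0), t=0.3800 (wall)
  → r_4 = 0.3800
beam 5: φ=90°, α=255°
  d=(-0.2588,-0.9659)  start (4,1)  tX=3.2455 tY=0.1967  stride 1/|dx|=3.8637 1/|dy|=1.0353
    cross y-line → (4,0), t=0.1967 (wall)
  → r_5 = 0.1967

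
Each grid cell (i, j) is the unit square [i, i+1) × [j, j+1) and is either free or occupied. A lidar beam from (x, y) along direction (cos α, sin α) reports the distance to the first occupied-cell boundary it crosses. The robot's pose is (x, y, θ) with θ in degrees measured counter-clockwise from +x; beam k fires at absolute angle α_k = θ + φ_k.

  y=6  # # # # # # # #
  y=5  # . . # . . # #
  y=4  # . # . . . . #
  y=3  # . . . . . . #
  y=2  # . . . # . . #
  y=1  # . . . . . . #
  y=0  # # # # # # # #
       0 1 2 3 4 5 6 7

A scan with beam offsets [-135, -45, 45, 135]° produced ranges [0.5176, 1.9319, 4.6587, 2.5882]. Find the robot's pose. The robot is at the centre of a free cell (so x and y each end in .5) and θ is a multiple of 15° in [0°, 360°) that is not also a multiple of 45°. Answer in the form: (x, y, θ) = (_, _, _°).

Enumerate (i+0.5, j+0.5, θ) over the 26 free cells and 16 admissible headings. For each, cast all 4 beams and compare to the given ranges.
  (4.5, 5.5, 210°): beam 2 = 0.5176 ≠ 1.9319 ✗
  (4.5, 1.5, 120°): beam 1 = 1.9319 ≠ 0.5176 ✗
  (1.5, 3.5, 345°): beam 1 = 0.5774 ≠ 0.5176 ✗
  (2.5, 2.5, 345°): beam 1 = 1.7321 ≠ 0.5176 ✗
  (1.5, 4.5, 285°): beam 1 = 0.5774 ≠ 0.5176 ✗
  …
  (3.5, 1.5, 30°): r_1=0.5176, r_2=1.9319, r_3=4.6587, r_4=2.5882 — all match ✓
Only this pose fits every beam.

(x, y, θ) = (3.5, 1.5, 30°)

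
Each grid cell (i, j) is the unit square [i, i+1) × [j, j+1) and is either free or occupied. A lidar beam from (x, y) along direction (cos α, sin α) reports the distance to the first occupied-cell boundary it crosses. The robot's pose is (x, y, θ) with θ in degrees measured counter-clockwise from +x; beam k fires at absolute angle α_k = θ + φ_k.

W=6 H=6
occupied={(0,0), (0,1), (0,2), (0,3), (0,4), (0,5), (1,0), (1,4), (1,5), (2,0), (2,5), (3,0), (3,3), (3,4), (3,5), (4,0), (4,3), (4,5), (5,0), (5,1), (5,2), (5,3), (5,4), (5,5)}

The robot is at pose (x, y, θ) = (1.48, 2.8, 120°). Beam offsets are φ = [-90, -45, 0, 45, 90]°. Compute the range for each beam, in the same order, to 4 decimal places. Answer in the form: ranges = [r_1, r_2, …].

ranges = [1.7551, 1.2423, 0.9600, 0.4969, 0.5543]

beam 1: φ=-90°, α=30°
  cosα=0.8660 sinα=0.5000 | (1,2) | tMaxX 0.6004 tMaxY 0.4000 | tΔX 1.1547 tΔY 2.0000
    t=0.4000 [y] (1,3)
    t=0.6004 [x] (2,3)
    t=1.7551 [x] (3,3) — stop
  → r_1 = 1.7551
beam 2: φ=-45°, α=75°
  cosα=0.2588 sinα=0.9659 | (1,2) | tMaxX 2.0091 tMaxY 0.2071 | tΔX 3.8637 tΔY 1.0353
    t=0.2071 [y] (1,3)
    t=1.2423 [y] (1,4) — stop
  → r_2 = 1.2423
beam 3: φ=0°, α=120°
  cosα=-0.5000 sinα=0.8660 | (1,2) | tMaxX 0.9600 tMaxY 0.2309 | tΔX 2.0000 tΔY 1.1547
    t=0.2309 [y] (1,3)
    t=0.9600 [x] (0,3) — stop
  → r_3 = 0.9600
beam 4: φ=45°, α=165°
  cosα=-0.9659 sinα=0.2588 | (1,2) | tMaxX 0.4969 tMaxY 0.7727 | tΔX 1.0353 tΔY 3.8637
    t=0.4969 [x] (0,2) — stop
  → r_4 = 0.4969
beam 5: φ=90°, α=210°
  cosα=-0.8660 sinα=-0.5000 | (1,2) | tMaxX 0.5543 tMaxY 1.6000 | tΔX 1.1547 tΔY 2.0000
    t=0.5543 [x] (0,2) — stop
  → r_5 = 0.5543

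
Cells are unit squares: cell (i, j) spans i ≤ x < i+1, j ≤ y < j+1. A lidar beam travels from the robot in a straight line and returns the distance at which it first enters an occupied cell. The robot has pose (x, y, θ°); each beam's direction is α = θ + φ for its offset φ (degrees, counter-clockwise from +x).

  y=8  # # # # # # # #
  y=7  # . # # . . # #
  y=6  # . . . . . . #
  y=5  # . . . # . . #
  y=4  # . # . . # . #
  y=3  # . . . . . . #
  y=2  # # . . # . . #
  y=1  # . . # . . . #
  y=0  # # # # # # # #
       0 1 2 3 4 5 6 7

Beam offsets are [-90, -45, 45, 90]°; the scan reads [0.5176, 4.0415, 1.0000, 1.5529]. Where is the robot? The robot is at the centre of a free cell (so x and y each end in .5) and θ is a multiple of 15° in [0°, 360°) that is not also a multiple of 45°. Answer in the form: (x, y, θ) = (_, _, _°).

Candidates: 33 free-cell centres × 16 headings = 528 poses. Raycast each; keep the one whose scan matches to 4 dp.
  (4.5, 3.5, 165°): beam 1 = 1.5529 ≠ 0.5176 ✗
  (4.5, 4.5, 330°): beam 1 = 2.8868 ≠ 0.5176 ✗
  (4.5, 3.5, 285°): beam 1 = 2.5882 ≠ 0.5176 ✗
  …
  (2.5, 1.5, 105°): r_1=0.5176, r_2=4.0415, r_3=1.0000, r_4=1.5529 — all match ✓
No second candidate reproduces the full scan.

(x, y, θ) = (2.5, 1.5, 105°)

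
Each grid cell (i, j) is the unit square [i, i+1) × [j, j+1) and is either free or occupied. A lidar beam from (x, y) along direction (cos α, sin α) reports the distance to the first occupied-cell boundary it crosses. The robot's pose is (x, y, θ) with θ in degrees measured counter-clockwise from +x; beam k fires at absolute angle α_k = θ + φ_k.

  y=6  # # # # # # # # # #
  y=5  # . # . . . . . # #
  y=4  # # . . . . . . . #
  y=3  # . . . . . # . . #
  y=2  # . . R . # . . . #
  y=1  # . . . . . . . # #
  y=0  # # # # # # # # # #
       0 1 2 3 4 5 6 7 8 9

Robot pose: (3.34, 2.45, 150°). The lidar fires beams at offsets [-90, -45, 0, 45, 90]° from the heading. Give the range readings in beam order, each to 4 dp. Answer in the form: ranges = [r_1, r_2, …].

beam 1: φ=-90°, α=60°
  dir = (cos 60°, sin 60°) = (0.5000, 0.8660); from cell (3,2)
  next x-line at t=1.3200, next y-line at t=0.6351; Δt_x=2.0000, Δt_y=1.1547
    y: enter (3,3) at t=0.6351
    x: enter (4,3) at t=1.3200
    y: enter (4,4) at t=1.7898
    y: enter (4,5) at t=2.9445
    x: enter (5,5) at t=3.3200
    y: enter (5,6) at t=4.0992 ← occupied
  → r_1 = 4.0992
beam 2: φ=-45°, α=105°
  dir = (cos 105°, sin 105°) = (-0.2588, 0.9659); from cell (3,2)
  next x-line at t=1.3137, next y-line at t=0.5694; Δt_x=3.8637, Δt_y=1.0353
    y: enter (3,3) at t=0.5694
    x: enter (2,3) at t=1.3137
    y: enter (2,4) at t=1.6047
    y: enter (2,5) at t=2.6400 ← occupied
  → r_2 = 2.6400
beam 3: φ=0°, α=150°
  dir = (cos 150°, sin 150°) = (-0.8660, 0.5000); from cell (3,2)
  next x-line at t=0.3926, next y-line at t=1.1000; Δt_x=1.1547, Δt_y=2.0000
    x: enter (2,2) at t=0.3926
    y: enter (2,3) at t=1.1000
    x: enter (1,3) at t=1.5473
    x: enter (0,3) at t=2.7020 ← occupied
  → r_3 = 2.7020
beam 4: φ=45°, α=195°
  dir = (cos 195°, sin 195°) = (-0.9659, -0.2588); from cell (3,2)
  next x-line at t=0.3520, next y-line at t=1.7387; Δt_x=1.0353, Δt_y=3.8637
    x: enter (2,2) at t=0.3520
    x: enter (1,2) at t=1.3873
    y: enter (1,1) at t=1.7387
    x: enter (0,1) at t=2.4225 ← occupied
  → r_4 = 2.4225
beam 5: φ=90°, α=240°
  dir = (cos 240°, sin 240°) = (-0.5000, -0.8660); from cell (3,2)
  next x-line at t=0.6800, next y-line at t=0.5196; Δt_x=2.0000, Δt_y=1.1547
    y: enter (3,1) at t=0.5196
    x: enter (2,1) at t=0.6800
    y: enter (2,0) at t=1.6743 ← occupied
  → r_5 = 1.6743

ranges = [4.0992, 2.6400, 2.7020, 2.4225, 1.6743]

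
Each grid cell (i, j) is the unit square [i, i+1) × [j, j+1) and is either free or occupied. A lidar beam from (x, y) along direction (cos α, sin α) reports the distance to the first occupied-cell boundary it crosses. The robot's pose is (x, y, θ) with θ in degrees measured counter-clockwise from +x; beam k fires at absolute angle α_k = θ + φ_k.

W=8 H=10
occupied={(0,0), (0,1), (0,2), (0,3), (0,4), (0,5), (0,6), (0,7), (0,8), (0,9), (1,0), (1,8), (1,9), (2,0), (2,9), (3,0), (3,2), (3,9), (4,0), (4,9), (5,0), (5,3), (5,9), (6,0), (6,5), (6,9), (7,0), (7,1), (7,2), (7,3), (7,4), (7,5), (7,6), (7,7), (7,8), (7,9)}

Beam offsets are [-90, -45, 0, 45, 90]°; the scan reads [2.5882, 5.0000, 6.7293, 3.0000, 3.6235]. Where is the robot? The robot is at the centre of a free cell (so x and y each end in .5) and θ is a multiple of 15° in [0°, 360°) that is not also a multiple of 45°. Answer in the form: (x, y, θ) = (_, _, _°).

Enumerate (i+0.5, j+0.5, θ) over the 44 free cells and 16 admissible headings. For each, cast all 5 beams and compare to the given ranges.
  (4.5, 4.5, 330°): beam 1 = 1.7321 ≠ 2.5882 ✗
  (5.5, 2.5, 255°): beam 1 = 1.5529 ≠ 2.5882 ✗
  (6.5, 6.5, 60°): beam 1 = 0.5774 ≠ 2.5882 ✗
  (5.5, 8.5, 300°): beam 1 = 5.1962 ≠ 2.5882 ✗
  …
  (3.5, 7.5, 285°): r_1=2.5882, r_2=5.0000, r_3=6.7293, r_4=3.0000, r_5=3.6235 — all match ✓
No second candidate reproduces the full scan.

(x, y, θ) = (3.5, 7.5, 285°)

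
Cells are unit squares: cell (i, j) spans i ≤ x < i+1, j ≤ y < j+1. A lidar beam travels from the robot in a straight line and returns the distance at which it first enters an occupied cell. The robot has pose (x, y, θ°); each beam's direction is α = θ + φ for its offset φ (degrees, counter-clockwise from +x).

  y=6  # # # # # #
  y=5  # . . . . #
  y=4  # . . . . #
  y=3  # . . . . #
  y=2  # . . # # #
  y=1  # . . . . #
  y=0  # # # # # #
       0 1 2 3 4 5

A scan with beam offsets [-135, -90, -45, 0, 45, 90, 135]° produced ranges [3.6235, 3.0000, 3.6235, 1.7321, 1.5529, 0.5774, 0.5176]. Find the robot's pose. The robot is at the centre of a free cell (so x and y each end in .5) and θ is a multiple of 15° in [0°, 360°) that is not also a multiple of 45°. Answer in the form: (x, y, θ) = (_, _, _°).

The pose lattice has 18·16 = 288 candidates. Test each by forward raycasting.
  (3.5, 5.5, 165°): beam 1 = 1.0000 ≠ 3.6235 ✗
  (3.5, 4.5, 240°): beam 1 = 1.5529 ≠ 3.6235 ✗
  (1.5, 4.5, 300°): beam 1 = 0.5176 ≠ 3.6235 ✗
  …
  (1.5, 4.5, 60°): r_1=3.6235, r_2=3.0000, r_3=3.6235, r_4=1.7321, r_5=1.5529, r_6=0.5774, r_7=0.5176 — all match ✓
Only this pose fits every beam.

(x, y, θ) = (1.5, 4.5, 60°)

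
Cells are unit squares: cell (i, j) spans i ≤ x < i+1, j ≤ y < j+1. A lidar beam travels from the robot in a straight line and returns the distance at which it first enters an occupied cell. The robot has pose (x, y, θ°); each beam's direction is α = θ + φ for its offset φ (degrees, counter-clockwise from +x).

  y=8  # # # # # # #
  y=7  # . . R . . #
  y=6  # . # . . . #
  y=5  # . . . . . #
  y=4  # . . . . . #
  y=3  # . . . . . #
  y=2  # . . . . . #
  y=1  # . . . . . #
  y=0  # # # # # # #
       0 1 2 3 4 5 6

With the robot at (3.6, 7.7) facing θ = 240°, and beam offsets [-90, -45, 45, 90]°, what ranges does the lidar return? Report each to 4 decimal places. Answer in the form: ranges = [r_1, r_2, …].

ranges = [0.6000, 2.6917, 6.9364, 2.7713]

beam 1: φ=-90°, α=150°
  d=(-0.8660,0.5000)  start (3,7)  tX=0.6928 tY=0.6000  stride 1/|dx|=1.1547 1/|dy|=2.0000
    cross y-line → (3,8), t=0.6000 (wall)
  → r_1 = 0.6000
beam 2: φ=-45°, α=195°
  d=(-0.9659,-0.2588)  start (3,7)  tX=0.6212 tY=2.7046  stride 1/|dx|=1.0353 1/|dy|=3.8637
    cross x-line → (2,7), t=0.6212
    cross x-line → (1,7), t=1.6564
    cross x-line → (0,7), t=2.6917 (wall)
  → r_2 = 2.6917
beam 3: φ=45°, α=285°
  d=(0.2588,-0.9659)  start (3,7)  tX=1.5455 tY=0.7247  stride 1/|dx|=3.8637 1/|dy|=1.0353
    cross y-line → (3,6), t=0.7247
    cross x-line → (4,6), t=1.5455
    cross y-line → (4,5), t=1.7600
    cross y-line → (4,4), t=2.7952
    cross y-line → (4,3), t=3.8305
    cross y-line → (4,2), t=4.8658
    cross x-line → (5,2), t=5.4092
    cross y-line → (5,1), t=5.9011
    cross y-line → (5,0), t=6.9364 (wall)
  → r_3 = 6.9364
beam 4: φ=90°, α=330°
  d=(0.8660,-0.5000)  start (3,7)  tX=0.4619 tY=1.4000  stride 1/|dx|=1.1547 1/|dy|=2.0000
    cross x-line → (4,7), t=0.4619
    cross y-line → (4,6), t=1.4000
    cross x-line → (5,6), t=1.6166
    cross x-line → (6,6), t=2.7713 (wall)
  → r_4 = 2.7713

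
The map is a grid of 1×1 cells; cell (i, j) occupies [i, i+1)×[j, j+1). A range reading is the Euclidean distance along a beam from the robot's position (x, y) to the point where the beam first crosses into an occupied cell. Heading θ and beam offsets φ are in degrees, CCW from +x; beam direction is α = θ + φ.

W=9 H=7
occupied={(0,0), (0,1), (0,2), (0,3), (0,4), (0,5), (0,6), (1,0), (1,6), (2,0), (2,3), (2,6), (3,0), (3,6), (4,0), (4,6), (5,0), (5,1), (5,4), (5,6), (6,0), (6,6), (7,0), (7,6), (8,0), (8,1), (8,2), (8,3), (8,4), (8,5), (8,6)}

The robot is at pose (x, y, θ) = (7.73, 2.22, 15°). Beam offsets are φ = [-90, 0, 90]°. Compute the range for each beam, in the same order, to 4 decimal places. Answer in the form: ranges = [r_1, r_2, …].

ranges = [1.0432, 0.2795, 3.9133]

beam 1: φ=-90°, α=285°
  direction (0.2588, -0.9659); cell (7,2); t to first gridline: x 1.0432, y 0.2278 (then +3.8637 / +1.0353)
    (7,1) via y @ 0.2278
    (8,1) via x @ 1.0432  # hit
  → r_1 = 1.0432
beam 2: φ=0°, α=15°
  direction (0.9659, 0.2588); cell (7,2); t to first gridline: x 0.2795, y 3.0137 (then +1.0353 / +3.8637)
    (8,2) via x @ 0.2795  # hit
  → r_2 = 0.2795
beam 3: φ=90°, α=105°
  direction (-0.2588, 0.9659); cell (7,2); t to first gridline: x 2.8205, y 0.8075 (then +3.8637 / +1.0353)
    (7,3) via y @ 0.8075
    (7,4) via y @ 1.8428
    (6,4) via x @ 2.8205
    (6,5) via y @ 2.8781
    (6,6) via y @ 3.9133  # hit
  → r_3 = 3.9133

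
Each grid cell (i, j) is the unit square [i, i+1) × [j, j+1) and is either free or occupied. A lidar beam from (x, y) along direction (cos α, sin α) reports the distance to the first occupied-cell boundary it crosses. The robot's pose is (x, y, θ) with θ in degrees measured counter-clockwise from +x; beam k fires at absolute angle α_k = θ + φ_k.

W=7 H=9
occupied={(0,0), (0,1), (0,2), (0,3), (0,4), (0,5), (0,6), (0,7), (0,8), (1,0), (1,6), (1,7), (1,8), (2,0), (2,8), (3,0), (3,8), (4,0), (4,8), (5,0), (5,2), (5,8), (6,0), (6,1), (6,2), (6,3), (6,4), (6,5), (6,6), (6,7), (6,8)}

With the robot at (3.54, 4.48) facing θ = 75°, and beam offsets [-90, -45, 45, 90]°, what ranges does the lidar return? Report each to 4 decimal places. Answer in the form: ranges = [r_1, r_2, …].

ranges = [2.5468, 2.8406, 3.0800, 2.6296]

beam 1: φ=-90°, α=345°
  dir = (cos 345°, sin 345°) = (0.9659, -0.2588); from cell (3,4)
  next x-line at t=0.4762, next y-line at t=1.8546; Δt_x=1.0353, Δt_y=3.8637
    x: enter (4,4) at t=0.4762
    x: enter (5,4) at t=1.5115
    y: enter (5,3) at t=1.8546
    x: enter (6,3) at t=2.5468 ← occupied
  → r_1 = 2.5468
beam 2: φ=-45°, α=30°
  dir = (cos 30°, sin 30°) = (0.8660, 0.5000); from cell (3,4)
  next x-line at t=0.5312, next y-line at t=1.0400; Δt_x=1.1547, Δt_y=2.0000
    x: enter (4,4) at t=0.5312
    y: enter (4,5) at t=1.0400
    x: enter (5,5) at t=1.6859
    x: enter (6,5) at t=2.8406 ← occupied
  → r_2 = 2.8406
beam 3: φ=45°, α=120°
  dir = (cos 120°, sin 120°) = (-0.5000, 0.8660); from cell (3,4)
  next x-line at t=1.0800, next y-line at t=0.6004; Δt_x=2.0000, Δt_y=1.1547
    y: enter (3,5) at t=0.6004
    x: enter (2,5) at t=1.0800
    y: enter (2,6) at t=1.7551
    y: enter (2,7) at t=2.9098
    x: enter (1,7) at t=3.0800 ← occupied
  → r_3 = 3.0800
beam 4: φ=90°, α=165°
  dir = (cos 165°, sin 165°) = (-0.9659, 0.2588); from cell (3,4)
  next x-line at t=0.5590, next y-line at t=2.0091; Δt_x=1.0353, Δt_y=3.8637
    x: enter (2,4) at t=0.5590
    x: enter (1,4) at t=1.5943
    y: enter (1,5) at t=2.0091
    x: enter (0,5) at t=2.6296 ← occupied
  → r_4 = 2.6296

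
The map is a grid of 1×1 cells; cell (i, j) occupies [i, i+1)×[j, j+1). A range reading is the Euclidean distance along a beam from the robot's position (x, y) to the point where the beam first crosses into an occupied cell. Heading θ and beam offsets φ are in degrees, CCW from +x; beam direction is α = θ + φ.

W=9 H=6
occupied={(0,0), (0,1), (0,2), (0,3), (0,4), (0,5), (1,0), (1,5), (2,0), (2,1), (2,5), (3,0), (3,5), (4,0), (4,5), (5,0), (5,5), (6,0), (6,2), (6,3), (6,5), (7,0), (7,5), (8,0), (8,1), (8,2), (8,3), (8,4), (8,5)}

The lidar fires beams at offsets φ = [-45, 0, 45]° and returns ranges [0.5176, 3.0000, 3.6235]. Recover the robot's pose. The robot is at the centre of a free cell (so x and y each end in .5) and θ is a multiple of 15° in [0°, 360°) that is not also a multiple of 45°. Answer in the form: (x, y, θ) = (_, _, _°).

(x, y, θ) = (2.5, 2.5, 330°)

Enumerate (i+0.5, j+0.5, θ) over the 25 free cells and 16 admissible headings. For each, cast all 3 beams and compare to the given ranges.
  (4.5, 4.5, 300°): beam 1 = 3.6235 ≠ 0.5176 ✗
  (5.5, 4.5, 255°): beam 1 = 5.1962 ≠ 0.5176 ✗
  (3.5, 3.5, 300°): beam 1 = 1.9319 ≠ 0.5176 ✗
  …
  (2.5, 2.5, 330°): r_1=0.5176, r_2=3.0000, r_3=3.6235 — all match ✓
No second candidate reproduces the full scan.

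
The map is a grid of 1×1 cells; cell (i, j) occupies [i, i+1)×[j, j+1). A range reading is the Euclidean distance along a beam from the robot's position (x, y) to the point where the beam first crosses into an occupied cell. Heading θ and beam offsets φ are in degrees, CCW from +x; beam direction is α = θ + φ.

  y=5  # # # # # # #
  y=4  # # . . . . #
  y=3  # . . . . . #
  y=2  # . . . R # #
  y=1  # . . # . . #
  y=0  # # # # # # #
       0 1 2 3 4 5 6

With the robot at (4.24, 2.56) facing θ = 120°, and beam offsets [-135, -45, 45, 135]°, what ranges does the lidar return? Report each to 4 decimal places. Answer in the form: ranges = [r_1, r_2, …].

ranges = [0.7868, 2.5261, 3.3543, 0.9273]

beam 1: φ=-135°, α=345°
  direction (0.9659, -0.2588); cell (4,2); t to first gridline: x 0.7868, y 2.1637 (then +1.0353 / +3.8637)
    (5,2) via x @ 0.7868  # hit
  → r_1 = 0.7868
beam 2: φ=-45°, α=75°
  direction (0.2588, 0.9659); cell (4,2); t to first gridline: x 2.9364, y 0.4555 (then +3.8637 / +1.0353)
    (4,3) via y @ 0.4555
    (4,4) via y @ 1.4908
    (4,5) via y @ 2.5261  # hit
  → r_2 = 2.5261
beam 3: φ=45°, α=165°
  direction (-0.9659, 0.2588); cell (4,2); t to first gridline: x 0.2485, y 1.7000 (then +1.0353 / +3.8637)
    (3,2) via x @ 0.2485
    (2,2) via x @ 1.2837
    (2,3) via y @ 1.7000
    (1,3) via x @ 2.3190
    (0,3) via x @ 3.3543  # hit
  → r_3 = 3.3543
beam 4: φ=135°, α=255°
  direction (-0.2588, -0.9659); cell (4,2); t to first gridline: x 0.9273, y 0.5798 (then +3.8637 / +1.0353)
    (4,1) via y @ 0.5798
    (3,1) via x @ 0.9273  # hit
  → r_4 = 0.9273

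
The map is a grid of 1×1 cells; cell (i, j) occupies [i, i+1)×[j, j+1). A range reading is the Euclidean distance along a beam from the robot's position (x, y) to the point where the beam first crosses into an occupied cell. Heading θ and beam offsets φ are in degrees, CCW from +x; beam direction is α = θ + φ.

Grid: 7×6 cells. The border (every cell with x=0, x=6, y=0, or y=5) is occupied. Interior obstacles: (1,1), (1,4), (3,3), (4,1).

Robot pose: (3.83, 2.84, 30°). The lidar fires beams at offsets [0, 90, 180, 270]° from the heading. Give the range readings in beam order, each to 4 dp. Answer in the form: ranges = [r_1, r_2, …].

ranges = [2.5057, 0.1848, 2.1131, 0.9699]

beam 1: φ=0°, α=30°
  d=(0.8660,0.5000)  start (3,2)  tX=0.1963 tY=0.3200  stride 1/|dx|=1.1547 1/|dy|=2.0000
    cross x-line → (4,2), t=0.1963
    cross y-line → (4,3), t=0.3200
    cross x-line → (5,3), t=1.3510
    cross y-line → (5,4), t=2.3200
    cross x-line → (6,4), t=2.5057 (wall)
  → r_1 = 2.5057
beam 2: φ=90°, α=120°
  d=(-0.5000,0.8660)  start (3,2)  tX=1.6600 tY=0.1848  stride 1/|dx|=2.0000 1/|dy|=1.1547
    cross y-line → (3,3), t=0.1848 (wall)
  → r_2 = 0.1848
beam 3: φ=180°, α=210°
  d=(-0.8660,-0.5000)  start (3,2)  tX=0.9584 tY=1.6800  stride 1/|dx|=1.1547 1/|dy|=2.0000
    cross x-line → (2,2), t=0.9584
    cross y-line → (2,1), t=1.6800
    cross x-line → (1,1), t=2.1131 (wall)
  → r_3 = 2.1131
beam 4: φ=270°, α=300°
  d=(0.5000,-0.8660)  start (3,2)  tX=0.3400 tY=0.9699  stride 1/|dx|=2.0000 1/|dy|=1.1547
    cross x-line → (4,2), t=0.3400
    cross y-line → (4,1), t=0.9699 (wall)
  → r_4 = 0.9699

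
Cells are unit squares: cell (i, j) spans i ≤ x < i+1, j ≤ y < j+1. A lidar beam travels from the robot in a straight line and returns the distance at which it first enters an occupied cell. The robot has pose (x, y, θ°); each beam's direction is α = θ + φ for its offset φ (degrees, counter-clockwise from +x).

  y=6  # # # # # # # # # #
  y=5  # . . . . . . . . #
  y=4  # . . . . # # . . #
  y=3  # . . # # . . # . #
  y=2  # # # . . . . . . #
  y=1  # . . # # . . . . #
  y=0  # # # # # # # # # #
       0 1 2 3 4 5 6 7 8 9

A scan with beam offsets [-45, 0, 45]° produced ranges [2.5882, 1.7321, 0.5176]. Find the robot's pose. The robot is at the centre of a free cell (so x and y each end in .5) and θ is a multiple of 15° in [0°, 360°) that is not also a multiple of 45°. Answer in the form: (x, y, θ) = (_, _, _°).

Candidates: 31 free-cell centres × 16 headings = 496 poses. Raycast each; keep the one whose scan matches to 4 dp.
  (5.5, 3.5, 300°): beam 1 = 1.9319 ≠ 2.5882 ✗
  (8.5, 3.5, 120°): beam 1 = 1.9319 ≠ 2.5882 ✗
  (6.5, 5.5, 75°): beam 1 = 1.0000 ≠ 2.5882 ✗
  (6.5, 5.5, 150°): beam 1 = 0.5176 ≠ 2.5882 ✗
  …
  (5.5, 1.5, 120°): r_1=2.5882, r_2=1.7321, r_3=0.5176 — all match ✓
No second candidate reproduces the full scan.

(x, y, θ) = (5.5, 1.5, 120°)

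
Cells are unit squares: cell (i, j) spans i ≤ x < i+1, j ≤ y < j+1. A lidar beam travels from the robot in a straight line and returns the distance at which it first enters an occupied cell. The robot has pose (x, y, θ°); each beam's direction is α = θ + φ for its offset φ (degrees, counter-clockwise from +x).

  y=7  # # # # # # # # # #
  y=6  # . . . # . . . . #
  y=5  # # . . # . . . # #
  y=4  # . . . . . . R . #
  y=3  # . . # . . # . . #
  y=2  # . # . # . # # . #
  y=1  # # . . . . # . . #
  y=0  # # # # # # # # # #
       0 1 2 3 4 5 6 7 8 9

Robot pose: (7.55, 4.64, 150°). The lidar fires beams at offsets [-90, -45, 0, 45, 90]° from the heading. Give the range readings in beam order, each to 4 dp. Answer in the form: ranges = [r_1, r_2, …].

ranges = [0.9000, 2.4433, 2.9445, 3.6752, 1.1000]

beam 1: φ=-90°, α=60°
  dir = (cos 60°, sin 60°) = (0.5000, 0.8660); from cell (7,4)
  next x-line at t=0.9000, next y-line at t=0.4157; Δt_x=2.0000, Δt_y=1.1547
    y: enter (7,5) at t=0.4157
    x: enter (8,5) at t=0.9000 ← occupied
  → r_1 = 0.9000
beam 2: φ=-45°, α=105°
  dir = (cos 105°, sin 105°) = (-0.2588, 0.9659); from cell (7,4)
  next x-line at t=2.1250, next y-line at t=0.3727; Δt_x=3.8637, Δt_y=1.0353
    y: enter (7,5) at t=0.3727
    y: enter (7,6) at t=1.4080
    x: enter (6,6) at t=2.1250
    y: enter (6,7) at t=2.4433 ← occupied
  → r_2 = 2.4433
beam 3: φ=0°, α=150°
  dir = (cos 150°, sin 150°) = (-0.8660, 0.5000); from cell (7,4)
  next x-line at t=0.6351, next y-line at t=0.7200; Δt_x=1.1547, Δt_y=2.0000
    x: enter (6,4) at t=0.6351
    y: enter (6,5) at t=0.7200
    x: enter (5,5) at t=1.7898
    y: enter (5,6) at t=2.7200
    x: enter (4,6) at t=2.9445 ← occupied
  → r_3 = 2.9445
beam 4: φ=45°, α=195°
  dir = (cos 195°, sin 195°) = (-0.9659, -0.2588); from cell (7,4)
  next x-line at t=0.5694, next y-line at t=2.4728; Δt_x=1.0353, Δt_y=3.8637
    x: enter (6,4) at t=0.5694
    x: enter (5,4) at t=1.6047
    y: enter (5,3) at t=2.4728
    x: enter (4,3) at t=2.6400
    x: enter (3,3) at t=3.6752 ← occupied
  → r_4 = 3.6752
beam 5: φ=90°, α=240°
  dir = (cos 240°, sin 240°) = (-0.5000, -0.8660); from cell (7,4)
  next x-line at t=1.1000, next y-line at t=0.7390; Δt_x=2.0000, Δt_y=1.1547
    y: enter (7,3) at t=0.7390
    x: enter (6,3) at t=1.1000 ← occupied
  → r_5 = 1.1000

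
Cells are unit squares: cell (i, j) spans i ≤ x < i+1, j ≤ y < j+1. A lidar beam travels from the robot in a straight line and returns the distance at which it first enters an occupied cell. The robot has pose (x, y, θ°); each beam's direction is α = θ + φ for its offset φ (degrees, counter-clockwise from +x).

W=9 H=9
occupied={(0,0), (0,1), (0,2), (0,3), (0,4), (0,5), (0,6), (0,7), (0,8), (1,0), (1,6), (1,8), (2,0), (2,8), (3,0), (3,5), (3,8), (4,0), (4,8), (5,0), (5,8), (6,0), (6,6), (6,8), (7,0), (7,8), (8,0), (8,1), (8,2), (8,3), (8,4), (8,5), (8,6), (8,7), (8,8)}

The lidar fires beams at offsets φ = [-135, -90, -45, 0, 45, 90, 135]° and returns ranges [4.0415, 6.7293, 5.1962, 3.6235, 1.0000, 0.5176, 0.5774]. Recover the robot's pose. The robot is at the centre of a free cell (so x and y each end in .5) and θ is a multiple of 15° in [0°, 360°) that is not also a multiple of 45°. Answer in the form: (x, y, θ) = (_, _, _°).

Enumerate (i+0.5, j+0.5, θ) over the 46 free cells and 16 admissible headings. For each, cast all 7 beams and compare to the given ranges.
  (2.5, 3.5, 30°): beam 1 = 2.5882 ≠ 4.0415 ✗
  (3.5, 3.5, 345°): beam 1 = 2.8868 ≠ 4.0415 ✗
  (3.5, 7.5, 255°): beam 1 = 0.5774 ≠ 4.0415 ✗
  (3.5, 6.5, 15°): beam 1 = 0.5774 ≠ 4.0415 ✗
  …
  (4.5, 1.5, 165°): r_1=4.0415, r_2=6.7293, r_3=5.1962, r_4=3.6235, r_5=1.0000, r_6=0.5176, r_7=0.5774 — all match ✓
Only this pose fits every beam.

(x, y, θ) = (4.5, 1.5, 165°)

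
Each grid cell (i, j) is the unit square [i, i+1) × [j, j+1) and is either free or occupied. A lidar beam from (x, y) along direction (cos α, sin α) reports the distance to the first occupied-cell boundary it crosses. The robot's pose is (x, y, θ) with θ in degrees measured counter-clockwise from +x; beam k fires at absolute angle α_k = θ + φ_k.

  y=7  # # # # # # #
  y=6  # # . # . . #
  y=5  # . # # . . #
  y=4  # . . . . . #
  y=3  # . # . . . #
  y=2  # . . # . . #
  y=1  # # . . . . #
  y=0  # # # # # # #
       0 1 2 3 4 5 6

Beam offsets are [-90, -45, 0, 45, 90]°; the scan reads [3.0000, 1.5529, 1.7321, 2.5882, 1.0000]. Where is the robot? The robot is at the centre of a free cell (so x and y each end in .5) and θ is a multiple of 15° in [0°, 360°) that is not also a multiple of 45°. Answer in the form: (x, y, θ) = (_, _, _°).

(x, y, θ) = (4.5, 4.5, 30°)

Candidates: 23 free-cell centres × 16 headings = 368 poses. Raycast each; keep the one whose scan matches to 4 dp.
  (2.5, 4.5, 240°): beam 1 = 1.7321 ≠ 3.0000 ✗
  (5.5, 2.5, 240°): beam 1 = 2.8868 ≠ 3.0000 ✗
  (5.5, 1.5, 60°): beam 1 = 0.5774 ≠ 3.0000 ✗
  …
  (4.5, 4.5, 30°): r_1=3.0000, r_2=1.5529, r_3=1.7321, r_4=2.5882, r_5=1.0000 — all match ✓
No second candidate reproduces the full scan.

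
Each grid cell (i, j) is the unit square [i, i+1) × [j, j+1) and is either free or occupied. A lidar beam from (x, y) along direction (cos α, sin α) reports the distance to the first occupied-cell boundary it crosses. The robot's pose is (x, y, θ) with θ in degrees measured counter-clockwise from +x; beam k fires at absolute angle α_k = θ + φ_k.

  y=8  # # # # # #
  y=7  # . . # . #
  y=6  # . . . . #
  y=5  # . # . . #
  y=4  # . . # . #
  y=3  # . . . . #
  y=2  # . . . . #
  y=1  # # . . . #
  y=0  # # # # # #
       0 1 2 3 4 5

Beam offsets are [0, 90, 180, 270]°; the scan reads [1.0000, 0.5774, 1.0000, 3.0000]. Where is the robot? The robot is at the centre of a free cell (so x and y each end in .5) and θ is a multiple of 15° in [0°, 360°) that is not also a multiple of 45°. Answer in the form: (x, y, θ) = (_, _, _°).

The pose lattice has 24·16 = 384 candidates. Test each by forward raycasting.
  (4.5, 3.5, 15°): beam 1 = 0.5176 ≠ 1.0000 ✗
  (1.5, 5.5, 255°): beam 1 = 1.9319 ≠ 1.0000 ✗
  (3.5, 2.5, 285°): beam 1 = 1.5529 ≠ 1.0000 ✗
  (4.5, 3.5, 240°): beam 1 = 2.8868 ≠ 1.0000 ✗
  …
  (4.5, 3.5, 300°): r_1=1.0000, r_2=0.5774, r_3=1.0000, r_4=3.0000 — all match ✓
Unique over the lattice → pose = (4.5, 3.5, 300°).

(x, y, θ) = (4.5, 3.5, 300°)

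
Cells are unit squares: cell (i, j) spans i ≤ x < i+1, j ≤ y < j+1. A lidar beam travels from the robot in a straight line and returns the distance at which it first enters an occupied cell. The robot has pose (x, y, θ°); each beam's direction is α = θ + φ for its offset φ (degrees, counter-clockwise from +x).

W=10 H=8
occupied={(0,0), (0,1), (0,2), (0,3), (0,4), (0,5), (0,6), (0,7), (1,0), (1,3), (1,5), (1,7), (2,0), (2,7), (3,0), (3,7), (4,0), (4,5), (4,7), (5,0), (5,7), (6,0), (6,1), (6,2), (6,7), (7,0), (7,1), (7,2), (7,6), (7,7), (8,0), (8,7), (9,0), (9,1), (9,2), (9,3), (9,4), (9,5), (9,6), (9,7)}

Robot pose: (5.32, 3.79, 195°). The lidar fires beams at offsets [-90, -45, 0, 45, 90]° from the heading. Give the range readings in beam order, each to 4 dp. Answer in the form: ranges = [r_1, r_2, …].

ranges = [1.2527, 3.8336, 4.4724, 3.2216, 2.6273]

beam 1: φ=-90°, α=105°
  direction (-0.2588, 0.9659); cell (5,3); t to first gridline: x 1.2364, y 0.2174 (then +3.8637 / +1.0353)
    (5,4) via y @ 0.2174
    (4,4) via x @ 1.2364
    (4,5) via y @ 1.2527  # hit
  → r_1 = 1.2527
beam 2: φ=-45°, α=150°
  direction (-0.8660, 0.5000); cell (5,3); t to first gridline: x 0.3695, y 0.4200 (then +1.1547 / +2.0000)
    (4,3) via x @ 0.3695
    (4,4) via y @ 0.4200
    (3,4) via x @ 1.5242
    (3,5) via y @ 2.4200
    (2,5) via x @ 2.6789
    (1,5) via x @ 3.8336  # hit
  → r_2 = 3.8336
beam 3: φ=0°, α=195°
  direction (-0.9659, -0.2588); cell (5,3); t to first gridline: x 0.3313, y 3.0523 (then +1.0353 / +3.8637)
    (4,3) via x @ 0.3313
    (3,3) via x @ 1.3666
    (2,3) via x @ 2.4018
    (2,2) via y @ 3.0523
    (1,2) via x @ 3.4371
    (0,2) via x @ 4.4724  # hit
  → r_3 = 4.4724
beam 4: φ=45°, α=240°
  direction (-0.5000, -0.8660); cell (5,3); t to first gridline: x 0.6400, y 0.9122 (then +2.0000 / +1.1547)
    (4,3) via x @ 0.6400
    (4,2) via y @ 0.9122
    (4,1) via y @ 2.0669
    (3,1) via x @ 2.6400
    (3,0) via y @ 3.2216  # hit
  → r_4 = 3.2216
beam 5: φ=90°, α=285°
  direction (0.2588, -0.9659); cell (5,3); t to first gridline: x 2.6273, y 0.8179 (then +3.8637 / +1.0353)
    (5,2) via y @ 0.8179
    (5,1) via y @ 1.8531
    (6,1) via x @ 2.6273  # hit
  → r_5 = 2.6273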